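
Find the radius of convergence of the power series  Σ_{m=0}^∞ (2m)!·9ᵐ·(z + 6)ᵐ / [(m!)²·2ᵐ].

R = 1/18

Ratio test: |a_{m+1}/a_m| = (2m+1)·(2m+2)/(m+1)² · 9/2 → 18 as m → ∞.
Thus R = 1/(18) = 1/18.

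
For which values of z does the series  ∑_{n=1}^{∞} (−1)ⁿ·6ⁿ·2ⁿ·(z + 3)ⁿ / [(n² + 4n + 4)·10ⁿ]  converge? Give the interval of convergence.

By the ratio test, |a_{n+1}/a_n| = [(n² + 4n + 4)/((n+1)² + 4(n+1) + 4)] · 6·2/10 → 6/5.
Convergence for |z + 3| · 6/5 < 1, i.e. |z + 3| < 5/6. So R = 5/6.
Check z = -13/6: the terms are on the order of 1/n², so the series converges absolutely by comparison with the p-series (p = 2 > 1).
When z = -23/6, absolute convergence follows by limit comparison with Σ 1/n².

[-23/6, -13/6]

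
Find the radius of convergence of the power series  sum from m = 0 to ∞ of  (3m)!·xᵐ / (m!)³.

The ratio of consecutive coefficients is (3m+1)·(3m+2)·(3m+3)/(m+1)³ → 27.
The series converges when 27 · |x| < 1, giving R = 1/27.

R = 1/27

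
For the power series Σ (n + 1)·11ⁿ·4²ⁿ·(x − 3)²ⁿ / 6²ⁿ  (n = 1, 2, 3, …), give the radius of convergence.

R = 3√11/22

Apply the ratio test: |a_{n+1}| / |a_n| = [((n+1) + 1)/(n + 1)] · 11·16/36, which tends to 44/9 as n → ∞.
Successive powers of (x − 3) differ by 2, so the series converges when |x − 3|² · 44/9 < 1, i.e. |x − 3| < √(9/44). So R = 3√11/22.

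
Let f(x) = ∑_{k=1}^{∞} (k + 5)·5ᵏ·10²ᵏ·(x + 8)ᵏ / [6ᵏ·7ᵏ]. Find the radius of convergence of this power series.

R = 21/250

Ratio test: |a_{k+1}/a_k| = [((k+1) + 5)/(k + 5)] · 5·100/(6·7) → 250/21 as k → ∞.
Convergence for |x + 8| · 250/21 < 1, i.e. |x + 8| < 21/250. So R = 21/250.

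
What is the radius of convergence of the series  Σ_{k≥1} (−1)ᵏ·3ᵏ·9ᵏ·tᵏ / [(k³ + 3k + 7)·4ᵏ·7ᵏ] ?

R = 28/27

Ratio test: |a_{k+1}/a_k| = [(k³ + 3k + 7)/((k+1)³ + 3(k+1) + 7)] · 3·9/(4·7) → 27/28 as k → ∞.
Hence the series converges for |t| < 1/(27/28) = 28/27, so the radius of convergence is 28/27.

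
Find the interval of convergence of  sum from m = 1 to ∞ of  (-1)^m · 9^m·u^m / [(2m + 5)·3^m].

Ratio test: |a_{m+1}/a_m| = [(2m + 5)/(2(m+1) + 5)] · 9/3 → 3 as m → ∞.
Thus R = 1/(3) = 1/3.
When u = 1/3, an alternating series whose terms decrease to 0 in absolute value, so it converges by the Leibniz criterion.
Check u = -1/3: the terms are asymptotic to a nonzero constant times 1/m, so the series diverges by limit comparison with Σ 1/m.

(-1/3, 1/3]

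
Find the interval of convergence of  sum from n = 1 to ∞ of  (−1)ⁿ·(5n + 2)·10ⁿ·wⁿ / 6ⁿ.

Apply the ratio test: |a_{n+1}| / |a_n| = [(5(n+1) + 2)/(5n + 2)] · 10/6, which tends to 5/3 as n → ∞.
The series converges when 5/3 · |w| < 1, giving R = 3/5.
Check w = 3/5: the terms do not tend to 0, so the series diverges.
Check w = -3/5: the terms have absolute value of order n, which does not tend to 0, so the series diverges by the divergence test.

(-3/5, 3/5)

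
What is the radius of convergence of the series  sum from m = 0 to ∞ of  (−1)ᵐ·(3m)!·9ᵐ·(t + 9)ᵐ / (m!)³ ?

R = 1/243

The ratio of consecutive coefficients is (3m+1)·(3m+2)·(3m+3)/(m+1)³ · 9 → 243.
Hence the series converges for |t + 9| < 1/(243) = 1/243, so the radius of convergence is 1/243.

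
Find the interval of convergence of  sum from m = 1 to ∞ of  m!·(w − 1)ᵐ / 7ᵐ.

By the ratio test, |a_{m+1}/a_m| = (m+1) · 1/7 → ∞.
The ratio grows without bound, so the series diverges whenever (w − 1) ≠ 0; it converges only at w = 1. R = 0.

{1}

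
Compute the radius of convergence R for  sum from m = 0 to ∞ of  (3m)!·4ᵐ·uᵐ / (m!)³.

By the ratio test, |a_{m+1}/a_m| = (3m+1)·(3m+2)·(3m+3)/(m+1)³ · 4 → 108.
Thus R = 1/(108) = 1/108.

R = 1/108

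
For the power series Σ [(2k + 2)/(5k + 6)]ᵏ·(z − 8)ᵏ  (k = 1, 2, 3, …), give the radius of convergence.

Applying the root test, |a_k|^(1/k) = (2k + 2)/(5k + 6) → 2/5.
The series converges when 2/5 · |z − 8| < 1, giving R = 5/2.

R = 5/2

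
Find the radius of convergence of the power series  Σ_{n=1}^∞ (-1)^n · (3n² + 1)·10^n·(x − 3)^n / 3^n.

R = 3/10

The ratio of consecutive coefficients is [(3(n+1)² + 1)/(3n² + 1)] · 10/3 → 10/3.
Thus R = 1/(10/3) = 3/10.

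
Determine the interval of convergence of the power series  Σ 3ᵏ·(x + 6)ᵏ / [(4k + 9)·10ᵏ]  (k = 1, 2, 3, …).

[-28/3, -8/3)

The ratio of consecutive coefficients is [(4k + 9)/(4(k+1) + 9)] · 3/10 → 3/10.
Convergence for |x + 6| · 3/10 < 1, i.e. |x + 6| < 10/3. So R = 10/3.
At x = -8/3: comparison with the harmonic series Σ 1/k shows the series diverges.
Check x = -28/3: convergence follows from the alternating series test (terms decrease monotonically to 0).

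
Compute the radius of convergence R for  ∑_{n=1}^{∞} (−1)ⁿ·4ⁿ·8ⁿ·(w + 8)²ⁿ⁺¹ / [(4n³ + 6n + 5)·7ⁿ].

Apply the ratio test: |a_{n+1}| / |a_n| = [(4n³ + 6n + 5)/(4(n+1)³ + 6(n+1) + 5)] · 4·8/7, which tends to 32/7 as n → ∞.
Writing y = (w + 8)², the series in y has radius 7/32, so |w + 8| < √(7/32) and R = √14/8.

R = √14/8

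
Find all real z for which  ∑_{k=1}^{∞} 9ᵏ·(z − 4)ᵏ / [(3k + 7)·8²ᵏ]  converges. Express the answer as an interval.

The ratio of consecutive coefficients is [(3k + 7)/(3(k+1) + 7)] · 9/64 → 9/64.
Convergence for |z − 4| · 9/64 < 1, i.e. |z − 4| < 64/9. So R = 64/9.
At z = 100/9: the terms are asymptotic to a nonzero constant times 1/k, so the series diverges by limit comparison with Σ 1/k.
When z = -28/9, the terms alternate in sign and decrease monotonically to 0 in absolute value (size ~ c/k), so the alternating series test gives convergence.

[-28/9, 100/9)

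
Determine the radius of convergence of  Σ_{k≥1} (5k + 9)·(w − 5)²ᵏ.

By the ratio test, |a_{k+1}/a_k| = (5(k+1) + 9)/(5k + 9) → 1.
Successive powers of (w − 5) differ by 2, so the series converges when |w − 5|² · 1 < 1, i.e. |w − 5| < √(1) = 1. So R = 1.

R = 1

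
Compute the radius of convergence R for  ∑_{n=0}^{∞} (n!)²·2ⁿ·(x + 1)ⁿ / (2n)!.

R = 2

Apply the ratio test: |a_{n+1}| / |a_n| = (n+1)²/[(2n+1)·(2n+2)] · 2, which tends to 1/2 as n → ∞.
Hence the series converges for |x + 1| < 1/(1/2) = 2, so the radius of convergence is 2.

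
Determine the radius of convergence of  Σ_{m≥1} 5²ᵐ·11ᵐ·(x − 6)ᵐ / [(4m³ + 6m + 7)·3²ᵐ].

R = 9/275

The ratio of consecutive coefficients is [(4m³ + 6m + 7)/(4(m+1)³ + 6(m+1) + 7)] · 25·11/9 → 275/9.
The series converges when 275/9 · |x − 6| < 1, giving R = 9/275.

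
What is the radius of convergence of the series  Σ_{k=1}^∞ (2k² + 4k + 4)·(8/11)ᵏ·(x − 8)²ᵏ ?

The ratio of consecutive coefficients is [(2(k+1)² + 4(k+1) + 4)/(2k² + 4k + 4)] · 8/11 → 8/11.
Writing y = (x − 8)², the series in y has radius 11/8, so |x − 8| < √(11/8) and R = √22/4.

R = √22/4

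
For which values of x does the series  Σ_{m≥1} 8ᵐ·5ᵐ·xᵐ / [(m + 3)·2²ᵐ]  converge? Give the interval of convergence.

[-1/10, 1/10)

Ratio test: |a_{m+1}/a_m| = [(m + 3)/((m+1) + 3)] · 8·5/4 → 10 as m → ∞.
Thus R = 1/(10) = 1/10.
Endpoint x = 1/10: the terms behave like c/m; limit comparison with the harmonic series gives divergence.
Check x = -1/10: an alternating series whose terms decrease to 0 in absolute value, so it converges by the Leibniz criterion.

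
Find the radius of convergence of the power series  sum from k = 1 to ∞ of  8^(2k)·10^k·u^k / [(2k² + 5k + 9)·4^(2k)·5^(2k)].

Ratio test: |a_{k+1}/a_k| = [(2k² + 5k + 9)/(2(k+1)² + 5(k+1) + 9)] · 64·10/(16·25) → 8/5 as k → ∞.
Convergence for |u| · 8/5 < 1, i.e. |u| < 5/8. So R = 5/8.

R = 5/8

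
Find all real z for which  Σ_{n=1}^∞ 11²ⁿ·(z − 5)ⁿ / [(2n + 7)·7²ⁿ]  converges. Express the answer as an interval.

[556/121, 654/121)

Apply the ratio test: |a_{n+1}| / |a_n| = [(2n + 7)/(2(n+1) + 7)] · 121/49, which tends to 121/49 as n → ∞.
Convergence for |z − 5| · 121/49 < 1, i.e. |z − 5| < 49/121. So R = 49/121.
Check z = 654/121: comparison with the harmonic series Σ 1/n shows the series diverges.
At z = 556/121: convergence follows from the alternating series test (terms decrease monotonically to 0).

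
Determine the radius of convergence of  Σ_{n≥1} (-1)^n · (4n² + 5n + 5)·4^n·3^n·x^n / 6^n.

R = 1/2

The ratio of consecutive coefficients is [(4(n+1)² + 5(n+1) + 5)/(4n² + 5n + 5)] · 4·3/6 → 2.
Hence the series converges for |x| < 1/(2) = 1/2, so the radius of convergence is 1/2.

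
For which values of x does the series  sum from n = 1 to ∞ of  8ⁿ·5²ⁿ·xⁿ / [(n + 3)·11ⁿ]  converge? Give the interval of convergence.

By the ratio test, |a_{n+1}/a_n| = [(n + 3)/((n+1) + 3)] · 8·25/11 → 200/11.
Convergence for |x| · 200/11 < 1, i.e. |x| < 11/200. So R = 11/200.
When x = 11/200, comparison with the harmonic series Σ 1/n shows the series diverges.
Check x = -11/200: the terms alternate in sign and decrease monotonically to 0 in absolute value (size ~ c/n), so the alternating series test gives convergence.

[-11/200, 11/200)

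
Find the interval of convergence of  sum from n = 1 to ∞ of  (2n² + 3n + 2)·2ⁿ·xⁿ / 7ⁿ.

Apply the ratio test: |a_{n+1}| / |a_n| = [(2(n+1)² + 3(n+1) + 2)/(2n² + 3n + 2)] · 2/7, which tends to 2/7 as n → ∞.
Hence the series converges for |x| < 1/(2/7) = 7/2, so the radius of convergence is 7/2.
At x = 7/2: the terms do not tend to 0, so the series diverges.
Endpoint x = -7/2: the terms have absolute value of order n², which does not tend to 0, so the series diverges by the divergence test.

(-7/2, 7/2)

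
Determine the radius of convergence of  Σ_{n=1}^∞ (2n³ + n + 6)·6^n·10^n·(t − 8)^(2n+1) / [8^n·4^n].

R = 2√30/15

The ratio of consecutive coefficients is [(2(n+1)³ + (n+1) + 6)/(2n³ + n + 6)] · 6·10/(8·4) → 15/8.
Writing y = (t − 8)², the series in y has radius 8/15, so |t − 8| < √(8/15) and R = 2√30/15.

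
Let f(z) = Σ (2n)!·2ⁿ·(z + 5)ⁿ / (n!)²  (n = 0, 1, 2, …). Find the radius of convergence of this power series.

Ratio test: |a_{n+1}/a_n| = (2n+1)·(2n+2)/(n+1)² · 2 → 8 as n → ∞.
Hence the series converges for |z + 5| < 1/(8) = 1/8, so the radius of convergence is 1/8.

R = 1/8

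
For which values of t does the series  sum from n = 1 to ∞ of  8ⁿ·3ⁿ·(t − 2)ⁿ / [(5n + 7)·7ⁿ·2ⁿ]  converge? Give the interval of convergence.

[17/12, 31/12)

The ratio of consecutive coefficients is [(5n + 7)/(5(n+1) + 7)] · 8·3/(7·2) → 12/7.
Hence the series converges for |t − 2| < 1/(12/7) = 7/12, so the radius of convergence is 7/12.
Endpoint t = 31/12: the terms behave like c/n; limit comparison with the harmonic series gives divergence.
Check t = 17/12: the terms alternate in sign and decrease monotonically to 0 in absolute value (size ~ c/n), so the alternating series test gives convergence.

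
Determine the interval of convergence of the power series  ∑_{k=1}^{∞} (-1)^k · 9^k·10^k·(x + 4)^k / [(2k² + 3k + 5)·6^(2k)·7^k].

Ratio test: |a_{k+1}/a_k| = [(2k² + 3k + 5)/(2(k+1)² + 3(k+1) + 5)] · 9·10/(36·7) → 5/14 as k → ∞.
Convergence for |x + 4| · 5/14 < 1, i.e. |x + 4| < 14/5. So R = 14/5.
At x = -6/5: absolute convergence follows by limit comparison with Σ 1/k².
Endpoint x = -34/5: absolute convergence follows by limit comparison with Σ 1/k².

[-34/5, -6/5]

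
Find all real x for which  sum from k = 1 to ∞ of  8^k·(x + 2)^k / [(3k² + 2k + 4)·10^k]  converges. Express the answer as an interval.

[-13/4, -3/4]

The ratio of consecutive coefficients is [(3k² + 2k + 4)/(3(k+1)² + 2(k+1) + 4)] · 8/10 → 4/5.
Thus R = 1/(4/5) = 5/4.
Endpoint x = -3/4: the terms are on the order of 1/k², so the series converges absolutely by comparison with the p-series (p = 2 > 1).
When x = -13/4, the terms are on the order of 1/k², so the series converges absolutely by comparison with the p-series (p = 2 > 1).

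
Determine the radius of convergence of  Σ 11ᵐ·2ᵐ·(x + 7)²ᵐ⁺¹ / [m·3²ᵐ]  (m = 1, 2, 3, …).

R = 3√22/22

By the ratio test, |a_{m+1}/a_m| = [m/(m+1)] · 11·2/9 → 22/9.
Writing y = (x + 7)², the series in y has radius 9/22, so |x + 7| < √(9/22) and R = 3√22/22.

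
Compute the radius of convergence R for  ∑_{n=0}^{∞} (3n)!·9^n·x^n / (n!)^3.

Apply the ratio test: |a_{n+1}| / |a_n| = (3n+1)·(3n+2)·(3n+3)/(n+1)³ · 9, which tends to 243 as n → ∞.
Hence the series converges for |x| < 1/(243) = 1/243, so the radius of convergence is 1/243.

R = 1/243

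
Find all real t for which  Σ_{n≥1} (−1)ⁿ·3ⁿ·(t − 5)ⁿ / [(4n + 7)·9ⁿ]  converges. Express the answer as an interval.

Ratio test: |a_{n+1}/a_n| = [(4n + 7)/(4(n+1) + 7)] · 3/9 → 1/3 as n → ∞.
Thus R = 1/(1/3) = 3.
Check t = 8: the terms alternate in sign and decrease monotonically to 0 in absolute value (size ~ c/n), so the alternating series test gives convergence.
When t = 2, the terms behave like c/n; limit comparison with the harmonic series gives divergence.

(2, 8]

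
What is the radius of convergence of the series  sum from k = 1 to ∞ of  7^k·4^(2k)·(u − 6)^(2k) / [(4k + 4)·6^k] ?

By the ratio test, |a_{k+1}/a_k| = [(4k + 4)/(4(k+1) + 4)] · 7·16/6 → 56/3.
Since the exponent of (u − 6) increases by 2 each term, convergence requires |u − 6|² < 3/56, hence R = √42/28.

R = √42/28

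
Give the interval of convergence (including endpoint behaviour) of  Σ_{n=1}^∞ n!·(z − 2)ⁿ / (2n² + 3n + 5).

{2}

Apply the ratio test: |a_{n+1}| / |a_n| = (n+1) · (2n² + 3n + 5)/(2(n+1)² + 3(n+1) + 5), which tends to ∞ as n → ∞.
The ratio grows without bound, so the series diverges whenever (z − 2) ≠ 0; it converges only at z = 2. R = 0.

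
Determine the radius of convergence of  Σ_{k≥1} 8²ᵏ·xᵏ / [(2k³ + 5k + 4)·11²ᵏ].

The ratio of consecutive coefficients is [(2k³ + 5k + 4)/(2(k+1)³ + 5(k+1) + 4)] · 64/121 → 64/121.
Hence the series converges for |x| < 1/(64/121) = 121/64, so the radius of convergence is 121/64.

R = 121/64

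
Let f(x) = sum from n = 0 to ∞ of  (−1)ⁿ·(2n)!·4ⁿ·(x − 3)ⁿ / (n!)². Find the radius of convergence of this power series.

Apply the ratio test: |a_{n+1}| / |a_n| = (2n+1)·(2n+2)/(n+1)² · 4, which tends to 16 as n → ∞.
Hence the series converges for |x − 3| < 1/(16) = 1/16, so the radius of convergence is 1/16.

R = 1/16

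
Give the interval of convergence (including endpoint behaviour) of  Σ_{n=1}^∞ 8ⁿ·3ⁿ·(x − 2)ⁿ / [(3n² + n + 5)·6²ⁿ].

By the ratio test, |a_{n+1}/a_n| = [(3n² + n + 5)/(3(n+1)² + (n+1) + 5)] · 8·3/36 → 2/3.
Hence the series converges for |x − 2| < 1/(2/3) = 3/2, so the radius of convergence is 3/2.
Endpoint x = 7/2: the terms are on the order of 1/n², so the series converges absolutely by comparison with the p-series (p = 2 > 1).
Check x = 1/2: the terms are on the order of 1/n², so the series converges absolutely by comparison with the p-series (p = 2 > 1).

[1/2, 7/2]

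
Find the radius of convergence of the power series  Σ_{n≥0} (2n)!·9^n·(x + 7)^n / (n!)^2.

R = 1/36

By the ratio test, |a_{n+1}/a_n| = (2n+1)·(2n+2)/(n+1)² · 9 → 36.
Convergence for |x + 7| · 36 < 1, i.e. |x + 7| < 1/36. So R = 1/36.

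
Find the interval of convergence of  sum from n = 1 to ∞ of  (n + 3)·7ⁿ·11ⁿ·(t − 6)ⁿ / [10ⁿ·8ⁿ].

(382/77, 542/77)

The ratio of consecutive coefficients is [((n+1) + 3)/(n + 3)] · 7·11/(10·8) → 77/80.
Convergence for |t − 6| · 77/80 < 1, i.e. |t − 6| < 80/77. So R = 80/77.
Check t = 542/77: the terms have absolute value of order n, which does not tend to 0, so the series diverges by the divergence test.
Endpoint t = 382/77: the n-th term does not approach 0; divergence by the term test.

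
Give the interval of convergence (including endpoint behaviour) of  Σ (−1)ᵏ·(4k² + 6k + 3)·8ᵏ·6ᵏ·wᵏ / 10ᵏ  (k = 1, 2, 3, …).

Apply the ratio test: |a_{k+1}| / |a_k| = [(4(k+1)² + 6(k+1) + 3)/(4k² + 6k + 3)] · 8·6/10, which tends to 24/5 as k → ∞.
The series converges when 24/5 · |w| < 1, giving R = 5/24.
At w = 5/24: the terms do not tend to 0, so the series diverges.
At w = -5/24: the k-th term does not approach 0; divergence by the term test.

(-5/24, 5/24)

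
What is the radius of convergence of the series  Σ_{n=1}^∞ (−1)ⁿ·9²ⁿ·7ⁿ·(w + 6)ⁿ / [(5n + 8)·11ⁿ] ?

R = 11/567

By the ratio test, |a_{n+1}/a_n| = [(5n + 8)/(5(n+1) + 8)] · 81·7/11 → 567/11.
Convergence for |w + 6| · 567/11 < 1, i.e. |w + 6| < 11/567. So R = 11/567.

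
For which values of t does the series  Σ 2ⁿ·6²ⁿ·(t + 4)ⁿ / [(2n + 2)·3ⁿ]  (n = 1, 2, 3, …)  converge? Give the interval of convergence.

Ratio test: |a_{n+1}/a_n| = [(2n + 2)/(2(n+1) + 2)] · 2·36/3 → 24 as n → ∞.
Thus R = 1/(24) = 1/24.
At t = -95/24: the terms behave like c/n; limit comparison with the harmonic series gives divergence.
At t = -97/24: an alternating series whose terms decrease to 0 in absolute value, so it converges by the Leibniz criterion.

[-97/24, -95/24)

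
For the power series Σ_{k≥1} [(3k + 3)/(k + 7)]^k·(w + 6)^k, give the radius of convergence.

By the Cauchy root test, |a_k|^(1/k) = (3k + 3)/(k + 7) → 3.
Thus R = 1/(3) = 1/3.

R = 1/3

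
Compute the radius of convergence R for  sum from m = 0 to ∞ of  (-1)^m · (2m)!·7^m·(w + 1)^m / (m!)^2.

R = 1/28

Apply the ratio test: |a_{m+1}| / |a_m| = (2m+1)·(2m+2)/(m+1)² · 7, which tends to 28 as m → ∞.
Convergence for |w + 1| · 28 < 1, i.e. |w + 1| < 1/28. So R = 1/28.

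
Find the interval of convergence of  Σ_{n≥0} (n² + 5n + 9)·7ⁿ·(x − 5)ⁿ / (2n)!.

(−∞, ∞)

By the ratio test, |a_{n+1}/a_n| = ((n+1)² + 5(n+1) + 9)/(n² + 5n + 9) · 7 · 1/[(2n+1)·(2n+2)] → 0.
The limit is 0, so the series converges for all x; R = ∞.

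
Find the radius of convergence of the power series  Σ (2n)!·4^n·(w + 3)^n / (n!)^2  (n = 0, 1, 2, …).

R = 1/16

Apply the ratio test: |a_{n+1}| / |a_n| = (2n+1)·(2n+2)/(n+1)² · 4, which tends to 16 as n → ∞.
The series converges when 16 · |w + 3| < 1, giving R = 1/16.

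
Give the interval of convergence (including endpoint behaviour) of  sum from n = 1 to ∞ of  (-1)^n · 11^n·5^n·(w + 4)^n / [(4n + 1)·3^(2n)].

By the ratio test, |a_{n+1}/a_n| = [(4n + 1)/(4(n+1) + 1)] · 11·5/9 → 55/9.
Thus R = 1/(55/9) = 9/55.
At w = -211/55: an alternating series whose terms decrease to 0 in absolute value, so it converges by the Leibniz criterion.
Endpoint w = -229/55: the terms are asymptotic to a nonzero constant times 1/n, so the series diverges by limit comparison with Σ 1/n.

(-229/55, -211/55]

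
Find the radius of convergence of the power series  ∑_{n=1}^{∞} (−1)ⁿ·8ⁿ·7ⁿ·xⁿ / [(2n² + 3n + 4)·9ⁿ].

Ratio test: |a_{n+1}/a_n| = [(2n² + 3n + 4)/(2(n+1)² + 3(n+1) + 4)] · 8·7/9 → 56/9 as n → ∞.
Thus R = 1/(56/9) = 9/56.

R = 9/56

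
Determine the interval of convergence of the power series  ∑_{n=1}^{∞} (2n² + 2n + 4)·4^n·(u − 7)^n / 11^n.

(17/4, 39/4)

By the ratio test, |a_{n+1}/a_n| = [(2(n+1)² + 2(n+1) + 4)/(2n² + 2n + 4)] · 4/11 → 4/11.
Convergence for |u − 7| · 4/11 < 1, i.e. |u − 7| < 11/4. So R = 11/4.
When u = 39/4, the terms have absolute value of order n², which does not tend to 0, so the series diverges by the divergence test.
Endpoint u = 17/4: the terms do not tend to 0, so the series diverges.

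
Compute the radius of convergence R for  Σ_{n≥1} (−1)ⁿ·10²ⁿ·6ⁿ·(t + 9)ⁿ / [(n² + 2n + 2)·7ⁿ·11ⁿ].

The ratio of consecutive coefficients is [(n² + 2n + 2)/((n+1)² + 2(n+1) + 2)] · 100·6/(7·11) → 600/77.
Hence the series converges for |t + 9| < 1/(600/77) = 77/600, so the radius of convergence is 77/600.

R = 77/600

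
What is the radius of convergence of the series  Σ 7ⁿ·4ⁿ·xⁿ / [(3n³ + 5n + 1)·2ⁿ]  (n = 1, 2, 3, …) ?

R = 1/14

By the ratio test, |a_{n+1}/a_n| = [(3n³ + 5n + 1)/(3(n+1)³ + 5(n+1) + 1)] · 7·4/2 → 14.
Convergence for |x| · 14 < 1, i.e. |x| < 1/14. So R = 1/14.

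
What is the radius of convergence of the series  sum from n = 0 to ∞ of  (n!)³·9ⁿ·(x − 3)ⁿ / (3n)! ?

Apply the ratio test: |a_{n+1}| / |a_n| = (n+1)³/[(3n+1)·(3n+2)·(3n+3)] · 9, which tends to 1/3 as n → ∞.
Thus R = 1/(1/3) = 3.

R = 3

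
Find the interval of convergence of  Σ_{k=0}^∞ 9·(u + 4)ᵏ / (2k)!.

By the ratio test, |a_{k+1}/a_k| = 9/9 · 1/[(2k+1)·(2k+2)] → 0.
Since the limit is 0 < 1 for every u, the series converges on all of ℝ and R = ∞.

(−∞, ∞)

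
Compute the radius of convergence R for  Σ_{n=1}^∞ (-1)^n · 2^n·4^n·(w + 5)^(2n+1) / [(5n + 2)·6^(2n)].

R = 3√2/2

The ratio of consecutive coefficients is [(5n + 2)/(5(n+1) + 2)] · 2·4/36 → 2/9.
Writing y = (w + 5)², the series in y has radius 9/2, so |w + 5| < √(9/2) and R = 3√2/2.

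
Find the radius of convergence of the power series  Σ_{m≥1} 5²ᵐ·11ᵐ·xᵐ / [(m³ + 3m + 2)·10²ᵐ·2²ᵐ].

R = 16/11

Ratio test: |a_{m+1}/a_m| = [(m³ + 3m + 2)/((m+1)³ + 3(m+1) + 2)] · 25·11/(100·4) → 11/16 as m → ∞.
Convergence for |x| · 11/16 < 1, i.e. |x| < 16/11. So R = 16/11.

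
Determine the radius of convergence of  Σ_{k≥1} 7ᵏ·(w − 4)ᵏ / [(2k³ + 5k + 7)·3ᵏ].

R = 3/7

Apply the ratio test: |a_{k+1}| / |a_k| = [(2k³ + 5k + 7)/(2(k+1)³ + 5(k+1) + 7)] · 7/3, which tends to 7/3 as k → ∞.
The series converges when 7/3 · |w − 4| < 1, giving R = 3/7.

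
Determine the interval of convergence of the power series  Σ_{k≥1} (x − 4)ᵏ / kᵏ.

(−∞, ∞)

By the Cauchy root test, |a_k|^(1/k) = 1/k → 0.
The limit is 0 for every x, so R = ∞.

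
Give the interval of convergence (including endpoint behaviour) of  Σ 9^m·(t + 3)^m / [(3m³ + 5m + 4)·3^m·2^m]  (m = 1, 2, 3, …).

[-11/3, -7/3]

By the ratio test, |a_{m+1}/a_m| = [(3m³ + 5m + 4)/(3(m+1)³ + 5(m+1) + 4)] · 9/(3·2) → 3/2.
Convergence for |t + 3| · 3/2 < 1, i.e. |t + 3| < 2/3. So R = 2/3.
Check t = -7/3: absolute convergence follows by limit comparison with Σ 1/m³.
Check t = -11/3: the series is dominated by a constant times Σ 1/m³, which converges (p = 3 > 1).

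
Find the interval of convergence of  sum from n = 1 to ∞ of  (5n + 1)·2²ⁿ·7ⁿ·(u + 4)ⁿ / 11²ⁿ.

(-233/28, 9/28)

Apply the ratio test: |a_{n+1}| / |a_n| = [(5(n+1) + 1)/(5n + 1)] · 4·7/121, which tends to 28/121 as n → ∞.
Thus R = 1/(28/121) = 121/28.
Endpoint u = 9/28: the terms do not tend to 0, so the series diverges.
At u = -233/28: the terms do not tend to 0, so the series diverges.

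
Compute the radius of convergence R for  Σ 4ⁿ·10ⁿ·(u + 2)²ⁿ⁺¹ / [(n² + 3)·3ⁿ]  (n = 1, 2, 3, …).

Apply the ratio test: |a_{n+1}| / |a_n| = [(n² + 3)/((n+1)² + 3)] · 4·10/3, which tends to 40/3 as n → ∞.
Successive powers of (u + 2) differ by 2, so the series converges when |u + 2|² · 40/3 < 1, i.e. |u + 2| < √(3/40). So R = √30/20.

R = √30/20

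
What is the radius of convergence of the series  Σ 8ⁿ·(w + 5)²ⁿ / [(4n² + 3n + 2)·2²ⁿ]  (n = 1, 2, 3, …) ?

R = √2/2

By the ratio test, |a_{n+1}/a_n| = [(4n² + 3n + 2)/(4(n+1)² + 3(n+1) + 2)] · 8/4 → 2.
Writing y = (w + 5)², the series in y has radius 1/2, so |w + 5| < √(1/2) and R = √2/2.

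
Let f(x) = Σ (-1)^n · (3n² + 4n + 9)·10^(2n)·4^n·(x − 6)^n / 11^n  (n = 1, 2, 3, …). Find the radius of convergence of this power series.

The ratio of consecutive coefficients is [(3(n+1)² + 4(n+1) + 9)/(3n² + 4n + 9)] · 100·4/11 → 400/11.
Hence the series converges for |x − 6| < 1/(400/11) = 11/400, so the radius of convergence is 11/400.

R = 11/400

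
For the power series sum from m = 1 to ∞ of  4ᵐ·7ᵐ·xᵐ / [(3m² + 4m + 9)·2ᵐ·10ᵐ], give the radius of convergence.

Ratio test: |a_{m+1}/a_m| = [(3m² + 4m + 9)/(3(m+1)² + 4(m+1) + 9)] · 4·7/(2·10) → 7/5 as m → ∞.
Convergence for |x| · 7/5 < 1, i.e. |x| < 5/7. So R = 5/7.

R = 5/7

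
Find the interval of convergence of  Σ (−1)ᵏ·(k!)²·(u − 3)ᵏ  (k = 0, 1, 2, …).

Ratio test: |a_{k+1}/a_k| = (k+1)² → ∞ as k → ∞.
The ratio grows without bound, so the series diverges whenever (u − 3) ≠ 0; it converges only at u = 3. R = 0.

{3}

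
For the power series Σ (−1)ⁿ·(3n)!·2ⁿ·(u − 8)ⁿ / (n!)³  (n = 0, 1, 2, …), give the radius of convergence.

The ratio of consecutive coefficients is (3n+1)·(3n+2)·(3n+3)/(n+1)³ · 2 → 54.
Convergence for |u − 8| · 54 < 1, i.e. |u − 8| < 1/54. So R = 1/54.

R = 1/54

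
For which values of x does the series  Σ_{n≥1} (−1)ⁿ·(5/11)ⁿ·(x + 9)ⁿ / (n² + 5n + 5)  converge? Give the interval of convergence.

[-56/5, -34/5]

Ratio test: |a_{n+1}/a_n| = [(n² + 5n + 5)/((n+1)² + 5(n+1) + 5)] · 5/11 → 5/11 as n → ∞.
Hence the series converges for |x + 9| < 1/(5/11) = 11/5, so the radius of convergence is 11/5.
Endpoint x = -34/5: the series is dominated by a constant times Σ 1/n², which converges (p = 2 > 1).
Check x = -56/5: the series is dominated by a constant times Σ 1/n², which converges (p = 2 > 1).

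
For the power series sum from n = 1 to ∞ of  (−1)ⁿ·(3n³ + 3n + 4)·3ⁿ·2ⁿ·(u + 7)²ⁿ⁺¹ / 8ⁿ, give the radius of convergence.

R = 2√3/3

Apply the ratio test: |a_{n+1}| / |a_n| = [(3(n+1)³ + 3(n+1) + 4)/(3n³ + 3n + 4)] · 3·2/8, which tends to 3/4 as n → ∞.
Since the exponent of (u + 7) increases by 2 each term, convergence requires |u + 7|² < 4/3, hence R = 2√3/3.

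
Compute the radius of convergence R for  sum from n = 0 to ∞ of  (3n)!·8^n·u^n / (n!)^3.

R = 1/216

The ratio of consecutive coefficients is (3n+1)·(3n+2)·(3n+3)/(n+1)³ · 8 → 216.
The series converges when 216 · |u| < 1, giving R = 1/216.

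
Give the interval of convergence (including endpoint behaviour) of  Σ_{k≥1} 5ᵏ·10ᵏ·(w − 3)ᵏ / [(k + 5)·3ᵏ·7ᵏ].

Apply the ratio test: |a_{k+1}| / |a_k| = [(k + 5)/((k+1) + 5)] · 5·10/(3·7), which tends to 50/21 as k → ∞.
Thus R = 1/(50/21) = 21/50.
Check w = 171/50: the terms are asymptotic to a nonzero constant times 1/k, so the series diverges by limit comparison with Σ 1/k.
When w = 129/50, an alternating series whose terms decrease to 0 in absolute value, so it converges by the Leibniz criterion.

[129/50, 171/50)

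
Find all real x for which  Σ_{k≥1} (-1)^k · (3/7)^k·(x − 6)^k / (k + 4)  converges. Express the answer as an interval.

(11/3, 25/3]

The ratio of consecutive coefficients is [(k + 4)/((k+1) + 4)] · 3/7 → 3/7.
The series converges when 3/7 · |x − 6| < 1, giving R = 7/3.
When x = 25/3, convergence follows from the alternating series test (terms decrease monotonically to 0).
Check x = 11/3: the terms are asymptotic to a nonzero constant times 1/k, so the series diverges by limit comparison with Σ 1/k.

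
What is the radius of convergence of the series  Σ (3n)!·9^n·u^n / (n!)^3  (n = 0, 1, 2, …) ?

By the ratio test, |a_{n+1}/a_n| = (3n+1)·(3n+2)·(3n+3)/(n+1)³ · 9 → 243.
The series converges when 243 · |u| < 1, giving R = 1/243.

R = 1/243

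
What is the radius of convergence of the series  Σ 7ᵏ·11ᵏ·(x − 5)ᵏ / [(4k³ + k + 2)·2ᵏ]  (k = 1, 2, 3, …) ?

R = 2/77

The ratio of consecutive coefficients is [(4k³ + k + 2)/(4(k+1)³ + (k+1) + 2)] · 7·11/2 → 77/2.
Convergence for |x − 5| · 77/2 < 1, i.e. |x − 5| < 2/77. So R = 2/77.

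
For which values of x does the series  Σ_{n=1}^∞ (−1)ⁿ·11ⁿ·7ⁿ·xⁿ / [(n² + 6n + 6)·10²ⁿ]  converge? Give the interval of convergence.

[-100/77, 100/77]

Ratio test: |a_{n+1}/a_n| = [(n² + 6n + 6)/((n+1)² + 6(n+1) + 6)] · 11·7/100 → 77/100 as n → ∞.
Hence the series converges for |x| < 1/(77/100) = 100/77, so the radius of convergence is 100/77.
Endpoint x = 100/77: absolute convergence follows by limit comparison with Σ 1/n².
Endpoint x = -100/77: the terms are on the order of 1/n², so the series converges absolutely by comparison with the p-series (p = 2 > 1).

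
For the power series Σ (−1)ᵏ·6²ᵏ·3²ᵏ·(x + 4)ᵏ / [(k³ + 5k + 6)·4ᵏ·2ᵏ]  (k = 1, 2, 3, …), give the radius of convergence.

R = 2/81

Apply the ratio test: |a_{k+1}| / |a_k| = [(k³ + 5k + 6)/((k+1)³ + 5(k+1) + 6)] · 36·9/(4·2), which tends to 81/2 as k → ∞.
The series converges when 81/2 · |x + 4| < 1, giving R = 2/81.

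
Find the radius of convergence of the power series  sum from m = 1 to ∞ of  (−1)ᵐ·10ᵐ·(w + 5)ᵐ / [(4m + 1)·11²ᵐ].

R = 121/10

By the ratio test, |a_{m+1}/a_m| = [(4m + 1)/(4(m+1) + 1)] · 10/121 → 10/121.
Convergence for |w + 5| · 10/121 < 1, i.e. |w + 5| < 121/10. So R = 121/10.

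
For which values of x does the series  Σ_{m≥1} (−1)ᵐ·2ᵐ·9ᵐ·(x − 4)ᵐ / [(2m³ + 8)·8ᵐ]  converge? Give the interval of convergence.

[32/9, 40/9]

Apply the ratio test: |a_{m+1}| / |a_m| = [(2m³ + 8)/(2(m+1)³ + 8)] · 2·9/8, which tends to 9/4 as m → ∞.
The series converges when 9/4 · |x − 4| < 1, giving R = 4/9.
Check x = 40/9: the terms are on the order of 1/m³, so the series converges absolutely by comparison with the p-series (p = 3 > 1).
When x = 32/9, absolute convergence follows by limit comparison with Σ 1/m³.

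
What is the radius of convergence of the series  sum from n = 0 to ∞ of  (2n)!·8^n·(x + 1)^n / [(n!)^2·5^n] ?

The ratio of consecutive coefficients is (2n+1)·(2n+2)/(n+1)² · 8/5 → 32/5.
Thus R = 1/(32/5) = 5/32.

R = 5/32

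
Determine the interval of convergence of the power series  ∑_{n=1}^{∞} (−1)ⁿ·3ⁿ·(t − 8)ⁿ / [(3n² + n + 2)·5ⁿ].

Ratio test: |a_{n+1}/a_n| = [(3n² + n + 2)/(3(n+1)² + (n+1) + 2)] · 3/5 → 3/5 as n → ∞.
Convergence for |t − 8| · 3/5 < 1, i.e. |t − 8| < 5/3. So R = 5/3.
When t = 29/3, the terms are on the order of 1/n², so the series converges absolutely by comparison with the p-series (p = 2 > 1).
Endpoint t = 19/3: the terms are on the order of 1/n², so the series converges absolutely by comparison with the p-series (p = 2 > 1).

[19/3, 29/3]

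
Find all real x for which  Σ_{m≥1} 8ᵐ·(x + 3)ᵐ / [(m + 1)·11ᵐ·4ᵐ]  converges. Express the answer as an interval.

[-17/2, 5/2)

The ratio of consecutive coefficients is [(m + 1)/((m+1) + 1)] · 8/(11·4) → 2/11.
The series converges when 2/11 · |x + 3| < 1, giving R = 11/2.
At x = 5/2: the terms are asymptotic to a nonzero constant times 1/m, so the series diverges by limit comparison with Σ 1/m.
Endpoint x = -17/2: an alternating series whose terms decrease to 0 in absolute value, so it converges by the Leibniz criterion.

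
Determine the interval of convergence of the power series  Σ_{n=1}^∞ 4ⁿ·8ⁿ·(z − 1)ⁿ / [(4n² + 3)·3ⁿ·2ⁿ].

[13/16, 19/16]

By the ratio test, |a_{n+1}/a_n| = [(4n² + 3)/(4(n+1)² + 3)] · 4·8/(3·2) → 16/3.
Convergence for |z − 1| · 16/3 < 1, i.e. |z − 1| < 3/16. So R = 3/16.
At z = 19/16: the series is dominated by a constant times Σ 1/n², which converges (p = 2 > 1).
When z = 13/16, the series is dominated by a constant times Σ 1/n², which converges (p = 2 > 1).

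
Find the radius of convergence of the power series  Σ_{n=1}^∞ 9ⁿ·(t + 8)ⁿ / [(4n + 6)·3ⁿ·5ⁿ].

R = 5/3

By the ratio test, |a_{n+1}/a_n| = [(4n + 6)/(4(n+1) + 6)] · 9/(3·5) → 3/5.
Thus R = 1/(3/5) = 5/3.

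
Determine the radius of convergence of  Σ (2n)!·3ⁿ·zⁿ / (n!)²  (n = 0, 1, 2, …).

Apply the ratio test: |a_{n+1}| / |a_n| = (2n+1)·(2n+2)/(n+1)² · 3, which tends to 12 as n → ∞.
Convergence for |z| · 12 < 1, i.e. |z| < 1/12. So R = 1/12.

R = 1/12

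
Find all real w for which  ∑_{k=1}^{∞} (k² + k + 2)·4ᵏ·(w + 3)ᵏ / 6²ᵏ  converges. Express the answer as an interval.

The ratio of consecutive coefficients is [((k+1)² + (k+1) + 2)/(k² + k + 2)] · 4/36 → 1/9.
Convergence for |w + 3| · 1/9 < 1, i.e. |w + 3| < 9. So R = 9.
When w = 6, the terms have absolute value of order k², which does not tend to 0, so the series diverges by the divergence test.
When w = -12, the k-th term does not approach 0; divergence by the term test.

(-12, 6)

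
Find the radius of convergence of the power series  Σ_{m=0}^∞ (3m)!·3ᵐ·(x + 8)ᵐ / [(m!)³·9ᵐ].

Ratio test: |a_{m+1}/a_m| = (3m+1)·(3m+2)·(3m+3)/(m+1)³ · 3/9 → 9 as m → ∞.
The series converges when 9 · |x + 8| < 1, giving R = 1/9.

R = 1/9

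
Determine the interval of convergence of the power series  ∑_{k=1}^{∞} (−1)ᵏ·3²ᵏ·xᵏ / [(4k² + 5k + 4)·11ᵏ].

By the ratio test, |a_{k+1}/a_k| = [(4k² + 5k + 4)/(4(k+1)² + 5(k+1) + 4)] · 9/11 → 9/11.
The series converges when 9/11 · |x| < 1, giving R = 11/9.
Endpoint x = 11/9: the series is dominated by a constant times Σ 1/k², which converges (p = 2 > 1).
When x = -11/9, the terms are on the order of 1/k², so the series converges absolutely by comparison with the p-series (p = 2 > 1).

[-11/9, 11/9]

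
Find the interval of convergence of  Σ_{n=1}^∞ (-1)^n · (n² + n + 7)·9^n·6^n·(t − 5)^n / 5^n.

(265/54, 275/54)

Ratio test: |a_{n+1}/a_n| = [((n+1)² + (n+1) + 7)/(n² + n + 7)] · 9·6/5 → 54/5 as n → ∞.
The series converges when 54/5 · |t − 5| < 1, giving R = 5/54.
Check t = 275/54: the terms have absolute value of order n², which does not tend to 0, so the series diverges by the divergence test.
When t = 265/54, the terms have absolute value of order n², which does not tend to 0, so the series diverges by the divergence test.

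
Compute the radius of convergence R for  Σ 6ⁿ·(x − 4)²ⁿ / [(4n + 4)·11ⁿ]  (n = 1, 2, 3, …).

Ratio test: |a_{n+1}/a_n| = [(4n + 4)/(4(n+1) + 4)] · 6/11 → 6/11 as n → ∞.
Since the exponent of (x − 4) increases by 2 each term, convergence requires |x − 4|² < 11/6, hence R = √66/6.

R = √66/6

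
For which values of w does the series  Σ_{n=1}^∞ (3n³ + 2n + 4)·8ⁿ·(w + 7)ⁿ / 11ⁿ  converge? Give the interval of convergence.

The ratio of consecutive coefficients is [(3(n+1)³ + 2(n+1) + 4)/(3n³ + 2n + 4)] · 8/11 → 8/11.
Thus R = 1/(8/11) = 11/8.
When w = -45/8, the terms have absolute value of order n³, which does not tend to 0, so the series diverges by the divergence test.
At w = -67/8: the n-th term does not approach 0; divergence by the term test.

(-67/8, -45/8)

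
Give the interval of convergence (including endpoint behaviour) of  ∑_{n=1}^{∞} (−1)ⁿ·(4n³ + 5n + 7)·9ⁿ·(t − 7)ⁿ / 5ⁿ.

(58/9, 68/9)

Ratio test: |a_{n+1}/a_n| = [(4(n+1)³ + 5(n+1) + 7)/(4n³ + 5n + 7)] · 9/5 → 9/5 as n → ∞.
Hence the series converges for |t − 7| < 1/(9/5) = 5/9, so the radius of convergence is 5/9.
Endpoint t = 68/9: the terms have absolute value of order n³, which does not tend to 0, so the series diverges by the divergence test.
When t = 58/9, the n-th term does not approach 0; divergence by the term test.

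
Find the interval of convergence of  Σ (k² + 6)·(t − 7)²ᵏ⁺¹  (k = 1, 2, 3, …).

(6, 8)

The ratio of consecutive coefficients is ((k+1)² + 6)/(k² + 6) → 1.
Since the exponent of (t − 7) increases by 2 each term, convergence requires |t − 7|² < 1, hence R = 1.
When t = 8, the terms have absolute value of order k², which does not tend to 0, so the series diverges by the divergence test.
At t = 6: the terms have absolute value of order k², which does not tend to 0, so the series diverges by the divergence test.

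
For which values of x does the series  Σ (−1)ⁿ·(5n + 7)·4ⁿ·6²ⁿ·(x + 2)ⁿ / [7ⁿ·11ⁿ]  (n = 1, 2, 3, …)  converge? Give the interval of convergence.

(-365/144, -211/144)

Ratio test: |a_{n+1}/a_n| = [(5(n+1) + 7)/(5n + 7)] · 4·36/(7·11) → 144/77 as n → ∞.
Thus R = 1/(144/77) = 77/144.
Check x = -211/144: the n-th term does not approach 0; divergence by the term test.
When x = -365/144, the terms have absolute value of order n, which does not tend to 0, so the series diverges by the divergence test.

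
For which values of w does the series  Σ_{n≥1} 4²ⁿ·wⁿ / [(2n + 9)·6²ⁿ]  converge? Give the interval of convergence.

The ratio of consecutive coefficients is [(2n + 9)/(2(n+1) + 9)] · 16/36 → 4/9.
Convergence for |w| · 4/9 < 1, i.e. |w| < 9/4. So R = 9/4.
When w = 9/4, the terms are asymptotic to a nonzero constant times 1/n, so the series diverges by limit comparison with Σ 1/n.
When w = -9/4, convergence follows from the alternating series test (terms decrease monotonically to 0).

[-9/4, 9/4)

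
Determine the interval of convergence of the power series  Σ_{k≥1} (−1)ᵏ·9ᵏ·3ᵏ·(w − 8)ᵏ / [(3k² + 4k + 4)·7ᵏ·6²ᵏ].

Ratio test: |a_{k+1}/a_k| = [(3k² + 4k + 4)/(3(k+1)² + 4(k+1) + 4)] · 9·3/(7·36) → 3/28 as k → ∞.
Thus R = 1/(3/28) = 28/3.
Check w = 52/3: the terms are on the order of 1/k², so the series converges absolutely by comparison with the p-series (p = 2 > 1).
Endpoint w = -4/3: the series is dominated by a constant times Σ 1/k², which converges (p = 2 > 1).

[-4/3, 52/3]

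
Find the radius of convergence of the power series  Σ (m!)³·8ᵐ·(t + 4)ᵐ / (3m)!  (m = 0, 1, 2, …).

The ratio of consecutive coefficients is (m+1)³/[(3m+1)·(3m+2)·(3m+3)] · 8 → 8/27.
The series converges when 8/27 · |t + 4| < 1, giving R = 27/8.

R = 27/8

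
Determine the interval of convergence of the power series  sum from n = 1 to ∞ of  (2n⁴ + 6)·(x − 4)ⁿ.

(3, 5)

By the ratio test, |a_{n+1}/a_n| = (2(n+1)⁴ + 6)/(2n⁴ + 6) → 1.
Hence R = 1.
Endpoint x = 5: the n-th term does not approach 0; divergence by the term test.
Check x = 3: the terms have absolute value of order n⁴, which does not tend to 0, so the series diverges by the divergence test.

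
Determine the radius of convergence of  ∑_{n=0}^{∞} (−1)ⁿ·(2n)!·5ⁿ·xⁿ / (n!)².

R = 1/20

The ratio of consecutive coefficients is (2n+1)·(2n+2)/(n+1)² · 5 → 20.
Thus R = 1/(20) = 1/20.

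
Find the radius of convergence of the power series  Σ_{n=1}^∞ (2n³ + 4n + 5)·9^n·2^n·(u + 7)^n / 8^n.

By the ratio test, |a_{n+1}/a_n| = [(2(n+1)³ + 4(n+1) + 5)/(2n³ + 4n + 5)] · 9·2/8 → 9/4.
Hence the series converges for |u + 7| < 1/(9/4) = 4/9, so the radius of convergence is 4/9.

R = 4/9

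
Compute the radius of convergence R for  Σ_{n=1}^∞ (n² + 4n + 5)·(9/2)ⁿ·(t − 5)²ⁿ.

R = √2/3

By the ratio test, |a_{n+1}/a_n| = [((n+1)² + 4(n+1) + 5)/(n² + 4n + 5)] · 9/2 → 9/2.
Writing y = (t − 5)², the series in y has radius 2/9, so |t − 5| < √(2/9) and R = √2/3.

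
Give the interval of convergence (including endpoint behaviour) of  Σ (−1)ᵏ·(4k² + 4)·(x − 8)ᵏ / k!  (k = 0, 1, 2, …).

By the ratio test, |a_{k+1}/a_k| = (4(k+1)² + 4)/(4k² + 4) · 1/(k+1) → 0.
Since the limit is 0 < 1 for every x, the series converges on all of ℝ and R = ∞.

(−∞, ∞)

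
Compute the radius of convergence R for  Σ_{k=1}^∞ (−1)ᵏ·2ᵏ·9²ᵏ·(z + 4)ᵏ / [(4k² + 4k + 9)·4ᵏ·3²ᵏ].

Ratio test: |a_{k+1}/a_k| = [(4k² + 4k + 9)/(4(k+1)² + 4(k+1) + 9)] · 2·81/(4·9) → 9/2 as k → ∞.
The series converges when 9/2 · |z + 4| < 1, giving R = 2/9.

R = 2/9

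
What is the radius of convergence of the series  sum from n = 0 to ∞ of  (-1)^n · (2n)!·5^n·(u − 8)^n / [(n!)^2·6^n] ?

R = 3/10

Ratio test: |a_{n+1}/a_n| = (2n+1)·(2n+2)/(n+1)² · 5/6 → 10/3 as n → ∞.
The series converges when 10/3 · |u − 8| < 1, giving R = 3/10.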